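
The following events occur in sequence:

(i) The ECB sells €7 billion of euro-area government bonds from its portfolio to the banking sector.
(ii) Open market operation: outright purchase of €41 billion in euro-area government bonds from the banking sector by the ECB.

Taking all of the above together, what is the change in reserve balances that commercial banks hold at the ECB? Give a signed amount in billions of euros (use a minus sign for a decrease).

ECB balance sheet:
  Assets:      Securities +€34B
  Liabilities: Bank reserves +€34B
So the change in reserve balances that commercial banks hold at the ECB is +€34 billion.

+€34 billion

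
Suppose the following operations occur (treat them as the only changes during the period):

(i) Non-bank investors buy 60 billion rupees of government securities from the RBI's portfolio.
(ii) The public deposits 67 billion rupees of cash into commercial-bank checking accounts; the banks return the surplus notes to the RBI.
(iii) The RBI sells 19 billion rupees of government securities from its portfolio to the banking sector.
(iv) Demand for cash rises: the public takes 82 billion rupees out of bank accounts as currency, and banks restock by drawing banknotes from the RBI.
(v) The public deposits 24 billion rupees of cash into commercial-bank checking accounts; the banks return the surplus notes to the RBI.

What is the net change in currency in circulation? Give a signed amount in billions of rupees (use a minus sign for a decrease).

-9 billion

RBI balance sheet:
  Assets:      Securities −79B
  Liabilities: Bank reserves −70B, Currency in circulation −9B
So the change in currency in circulation is -9 billion.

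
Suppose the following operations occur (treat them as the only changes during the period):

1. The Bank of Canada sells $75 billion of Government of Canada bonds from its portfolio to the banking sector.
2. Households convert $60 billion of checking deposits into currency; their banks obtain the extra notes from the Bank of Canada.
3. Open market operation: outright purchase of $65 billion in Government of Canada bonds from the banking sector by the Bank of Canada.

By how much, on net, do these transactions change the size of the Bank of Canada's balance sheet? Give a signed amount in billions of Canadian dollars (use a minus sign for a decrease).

OMO sale (to banks) $75 billion: a Bank of Canada asset is shed → −$75B.
Currency withdrawal $60 billion: only the composition of liabilities changes → 0.
OMO purchase (from banks) $65 billion: a Bank of Canada asset is acquired → +$65B.
Net: −75 + 0 + 65 = -$10 billion.

-$10 billion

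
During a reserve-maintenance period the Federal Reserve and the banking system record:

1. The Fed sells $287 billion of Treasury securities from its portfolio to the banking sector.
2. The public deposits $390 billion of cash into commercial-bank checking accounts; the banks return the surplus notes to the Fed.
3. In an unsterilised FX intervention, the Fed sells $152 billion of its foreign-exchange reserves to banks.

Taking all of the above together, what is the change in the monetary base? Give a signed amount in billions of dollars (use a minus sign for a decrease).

-$439 billion

OMO sale (to banks) $287 billion: Fed balance sheet contracts → −$287B.
Currency deposit $390 billion: just a shift between currency and reserves — both are base money → 0.
FX sale $152 billion: Fed balance sheet contracts → −$152B.
Net: −287 + 0 − 152 = -$439 billion.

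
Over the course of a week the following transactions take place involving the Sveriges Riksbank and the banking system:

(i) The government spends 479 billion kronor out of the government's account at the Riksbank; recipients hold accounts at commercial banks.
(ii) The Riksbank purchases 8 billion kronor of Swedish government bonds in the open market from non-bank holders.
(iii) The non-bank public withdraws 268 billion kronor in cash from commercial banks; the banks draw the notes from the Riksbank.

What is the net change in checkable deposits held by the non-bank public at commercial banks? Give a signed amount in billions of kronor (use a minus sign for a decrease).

+219 billion

Riksbank balance sheet:
  Assets:      Securities +8B
  Liabilities: Bank reserves +219B, Currency in circulation +268B, Government deposits −479B
Commercial banking system:
  Assets:      Reserves at CB +219B
  Liabilities: Checkable deposits +219B
So the change in checkable deposits held by the non-bank public at commercial banks is +219 billion.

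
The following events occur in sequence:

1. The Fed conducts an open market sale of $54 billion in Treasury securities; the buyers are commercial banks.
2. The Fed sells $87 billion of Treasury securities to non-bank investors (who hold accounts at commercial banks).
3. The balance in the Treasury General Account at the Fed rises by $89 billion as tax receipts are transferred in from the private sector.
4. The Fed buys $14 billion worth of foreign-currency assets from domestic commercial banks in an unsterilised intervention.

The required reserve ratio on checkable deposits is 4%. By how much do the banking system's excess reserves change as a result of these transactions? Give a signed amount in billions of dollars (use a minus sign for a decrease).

-$208.96 billion

OMO sale (to banks) $54 billion: reserves −$54B, deposits 0.
Asset sale (to non-banks) $87 billion: reserves −$87B, deposits −$87B.
Government account inflow $89 billion: reserves −$89B, deposits −$89B.
FX purchase $14 billion: reserves +$14B, deposits 0.
Totals: Δreserves = −$216B, Δdeposits = −$176B.
Δrequired reserves = 4% × −$176B = −$7.04B.
Δexcess reserves = Δreserves − Δrequired = −$216B − (−$7.04B) = -$208.96 billion.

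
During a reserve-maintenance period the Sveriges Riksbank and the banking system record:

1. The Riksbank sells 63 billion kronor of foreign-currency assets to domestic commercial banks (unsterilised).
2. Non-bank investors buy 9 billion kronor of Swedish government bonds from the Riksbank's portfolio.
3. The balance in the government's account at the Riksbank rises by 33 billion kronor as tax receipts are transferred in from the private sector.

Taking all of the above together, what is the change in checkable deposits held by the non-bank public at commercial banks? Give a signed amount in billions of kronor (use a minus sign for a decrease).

-42 billion

Riksbank balance sheet:
  Assets:      Securities −9B, Foreign assets −63B
  Liabilities: Bank reserves −105B, Government deposits +33B
Commercial banking system:
  Assets:      Reserves at CB −105B, Foreign assets +63B
  Liabilities: Checkable deposits −42B
So the change in checkable deposits held by the non-bank public at commercial banks is -42 billion.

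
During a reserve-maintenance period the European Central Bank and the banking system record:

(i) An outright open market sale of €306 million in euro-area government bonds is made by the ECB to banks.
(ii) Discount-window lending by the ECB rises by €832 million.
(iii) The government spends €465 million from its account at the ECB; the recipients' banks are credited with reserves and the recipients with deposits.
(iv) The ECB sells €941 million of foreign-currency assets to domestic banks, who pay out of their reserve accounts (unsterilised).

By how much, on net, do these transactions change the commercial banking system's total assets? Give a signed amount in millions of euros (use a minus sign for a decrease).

+€1297 million

ECB balance sheet:
  Assets:      Securities −€306M, Loans to banks +€832M, Foreign assets −€941M
  Liabilities: Bank reserves +€50M, Government deposits −€465M
Commercial banking system:
  Assets:      Reserves at CB +€50M, Securities +€306M, Foreign assets +€941M
  Liabilities: Checkable deposits +€465M, Borrowings from CB +€832M
Change in total bank assets = +€1297 million.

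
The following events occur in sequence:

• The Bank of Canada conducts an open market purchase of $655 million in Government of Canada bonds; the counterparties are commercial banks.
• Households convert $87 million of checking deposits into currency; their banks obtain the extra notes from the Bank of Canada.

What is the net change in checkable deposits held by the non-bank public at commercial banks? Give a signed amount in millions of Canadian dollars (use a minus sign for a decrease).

OMO purchase (from banks) $655 million: the counterparty is a bank, so public deposits are unchanged → 0.
Currency withdrawal $87 million: non-bank counterparties' bank balances fall → −$87M.
Net: 0 − 87 = -$87 million.

-$87 million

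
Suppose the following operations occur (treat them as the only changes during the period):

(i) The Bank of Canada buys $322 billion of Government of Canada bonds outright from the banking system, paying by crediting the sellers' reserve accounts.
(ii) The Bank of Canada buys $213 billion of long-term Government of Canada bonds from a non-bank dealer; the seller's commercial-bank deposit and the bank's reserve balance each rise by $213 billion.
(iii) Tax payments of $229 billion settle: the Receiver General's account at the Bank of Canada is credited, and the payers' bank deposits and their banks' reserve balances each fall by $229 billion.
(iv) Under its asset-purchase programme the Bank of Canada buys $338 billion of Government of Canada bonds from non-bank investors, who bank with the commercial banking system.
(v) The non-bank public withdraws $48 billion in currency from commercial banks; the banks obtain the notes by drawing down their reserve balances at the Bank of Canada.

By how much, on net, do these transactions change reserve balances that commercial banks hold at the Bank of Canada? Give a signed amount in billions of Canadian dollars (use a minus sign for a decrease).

+$596 billion

OMO purchase (from banks) $322 billion: the Bank of Canada pays by crediting reserve accounts → +$322B.
Asset purchase (from non-banks) $213 billion: the Bank of Canada pays by crediting reserve accounts → +$213B.
Government account inflow $229 billion: funds move from bank reserves into the government account → −$229B.
Asset purchase (from non-banks) $338 billion: the Bank of Canada pays by crediting reserve accounts → +$338B.
Currency withdrawal $48 billion: banks swap reserves for currency → −$48B.
Net: 322 + 213 − 229 + 338 − 48 = +$596 billion.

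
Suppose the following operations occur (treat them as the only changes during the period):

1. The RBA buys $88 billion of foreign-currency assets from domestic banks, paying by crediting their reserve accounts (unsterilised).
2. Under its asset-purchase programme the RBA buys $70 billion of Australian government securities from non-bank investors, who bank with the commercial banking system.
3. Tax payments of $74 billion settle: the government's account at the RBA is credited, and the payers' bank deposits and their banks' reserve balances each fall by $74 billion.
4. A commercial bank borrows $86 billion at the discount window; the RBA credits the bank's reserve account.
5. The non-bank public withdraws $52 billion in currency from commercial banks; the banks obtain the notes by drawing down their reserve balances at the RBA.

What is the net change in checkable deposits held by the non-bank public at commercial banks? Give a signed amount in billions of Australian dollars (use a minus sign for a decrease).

-$56 billion

FX purchase $88 billion: the counterparty is a bank, so public deposits are unchanged → 0.
Asset purchase (from non-banks) $70 billion: non-bank counterparties' bank balances rise → +$70B.
Government account inflow $74 billion: non-bank counterparties' bank balances fall → −$74B.
Discount-window loan $86 billion: the counterparty is a bank, so public deposits are unchanged → 0.
Currency withdrawal $52 billion: non-bank counterparties' bank balances fall → −$52B.
Net: 0 + 70 − 74 + 0 − 52 = -$56 billion.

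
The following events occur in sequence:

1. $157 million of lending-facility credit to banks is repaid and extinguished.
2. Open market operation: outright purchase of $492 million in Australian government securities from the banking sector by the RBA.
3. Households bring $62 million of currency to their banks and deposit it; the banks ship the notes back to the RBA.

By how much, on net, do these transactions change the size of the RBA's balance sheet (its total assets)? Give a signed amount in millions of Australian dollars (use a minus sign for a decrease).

Discount-window repayment $157 million: an RBA asset is shed → −$157M.
OMO purchase (from banks) $492 million: an RBA asset is acquired → +$492M.
Currency deposit $62 million: only the composition of liabilities changes → 0.
Net: −157 + 492 + 0 = +$335 million.

+$335 million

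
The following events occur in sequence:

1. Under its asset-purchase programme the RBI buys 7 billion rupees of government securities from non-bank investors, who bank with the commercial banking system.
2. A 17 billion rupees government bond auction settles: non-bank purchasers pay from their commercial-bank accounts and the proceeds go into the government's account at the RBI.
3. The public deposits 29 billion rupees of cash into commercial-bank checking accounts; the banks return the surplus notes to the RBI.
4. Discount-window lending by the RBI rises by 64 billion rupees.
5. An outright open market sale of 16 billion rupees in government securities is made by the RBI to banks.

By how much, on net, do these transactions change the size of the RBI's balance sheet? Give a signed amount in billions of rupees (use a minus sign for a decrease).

Asset purchase (from non-banks) 7 billion rupees: an RBI asset is acquired → +7B.
Government account inflow 17 billion rupees: only the composition of liabilities changes → 0.
Currency deposit 29 billion rupees: only the composition of liabilities changes → 0.
Discount-window loan 64 billion rupees: an RBI asset is acquired → +64B.
OMO sale (to banks) 16 billion rupees: an RBI asset is shed → −16B.
Net: 7 + 0 + 0 + 64 − 16 = +55 billion.

+55 billion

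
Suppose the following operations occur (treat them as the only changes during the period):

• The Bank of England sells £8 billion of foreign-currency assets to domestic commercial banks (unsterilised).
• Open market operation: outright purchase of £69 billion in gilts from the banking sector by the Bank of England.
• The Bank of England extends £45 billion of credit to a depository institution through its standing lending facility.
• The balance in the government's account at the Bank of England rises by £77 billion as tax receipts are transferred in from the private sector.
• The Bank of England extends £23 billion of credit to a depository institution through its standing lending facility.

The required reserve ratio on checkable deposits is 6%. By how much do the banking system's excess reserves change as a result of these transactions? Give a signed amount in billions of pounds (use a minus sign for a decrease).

FX sale £8 billion: reserves −£8B, deposits 0.
OMO purchase (from banks) £69 billion: reserves +£69B, deposits 0.
Discount-window loan £45 billion: reserves +£45B, deposits 0.
Government account inflow £77 billion: reserves −£77B, deposits −£77B.
Discount-window loan £23 billion: reserves +£23B, deposits 0.
Totals: Δreserves = +£52B, Δdeposits = −£77B.
Δrequired reserves = 6% × −£77B = −£4.62B.
Δexcess reserves = Δreserves − Δrequired = +£52B − (−£4.62B) = +£56.62 billion.

+£56.62 billion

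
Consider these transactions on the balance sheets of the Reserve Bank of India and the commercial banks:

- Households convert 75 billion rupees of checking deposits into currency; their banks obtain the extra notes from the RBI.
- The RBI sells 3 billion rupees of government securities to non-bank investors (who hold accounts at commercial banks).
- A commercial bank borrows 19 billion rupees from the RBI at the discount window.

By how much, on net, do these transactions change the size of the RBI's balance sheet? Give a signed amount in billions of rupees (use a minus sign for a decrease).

RBI balance sheet:
  Assets:      Securities −3B, Loans to banks +19B
  Liabilities: Bank reserves −59B, Currency in circulation +75B
Commercial banking system:
  Assets:      Reserves at CB −59B
  Liabilities: Checkable deposits −78B, Borrowings from CB +19B
Change in total RBI assets = +16 billion.

+16 billion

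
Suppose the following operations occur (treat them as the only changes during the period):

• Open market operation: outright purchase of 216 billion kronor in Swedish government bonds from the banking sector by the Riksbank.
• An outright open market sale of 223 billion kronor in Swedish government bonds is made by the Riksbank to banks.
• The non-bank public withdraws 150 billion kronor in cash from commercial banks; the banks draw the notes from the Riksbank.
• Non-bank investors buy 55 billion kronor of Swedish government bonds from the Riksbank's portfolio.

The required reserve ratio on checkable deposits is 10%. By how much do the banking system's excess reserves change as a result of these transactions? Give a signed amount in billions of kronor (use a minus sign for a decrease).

OMO purchase (from banks) 216 billion kronor: reserves +216B, deposits 0.
OMO sale (to banks) 223 billion kronor: reserves −223B, deposits 0.
Currency withdrawal 150 billion kronor: reserves −150B, deposits −150B.
Asset sale (to non-banks) 55 billion kronor: reserves −55B, deposits −55B.
Totals: Δreserves = −212B, Δdeposits = −205B.
Δrequired reserves = 10% × −205B = −20.5B.
Δexcess reserves = Δreserves − Δrequired = −212B − (−20.5B) = -191.5 billion.

-191.5 billion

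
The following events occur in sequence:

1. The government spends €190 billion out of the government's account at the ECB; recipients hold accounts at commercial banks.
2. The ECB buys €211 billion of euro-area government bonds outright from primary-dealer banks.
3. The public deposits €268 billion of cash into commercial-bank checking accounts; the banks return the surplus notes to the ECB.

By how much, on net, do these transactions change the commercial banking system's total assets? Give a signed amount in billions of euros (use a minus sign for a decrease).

ECB balance sheet:
  Assets:      Securities +€211B
  Liabilities: Bank reserves +€669B, Currency in circulation −€268B, Government deposits −€190B
Commercial banking system:
  Assets:      Reserves at CB +€669B, Securities −€211B
  Liabilities: Checkable deposits +€458B
Change in total bank assets = +€458 billion.

+€458 billion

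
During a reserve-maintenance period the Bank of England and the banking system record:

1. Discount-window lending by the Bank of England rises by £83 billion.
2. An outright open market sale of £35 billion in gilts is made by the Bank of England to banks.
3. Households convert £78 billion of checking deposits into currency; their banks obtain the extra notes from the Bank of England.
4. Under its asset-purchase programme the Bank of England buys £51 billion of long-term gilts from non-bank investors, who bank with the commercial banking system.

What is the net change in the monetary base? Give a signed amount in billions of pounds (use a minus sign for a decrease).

Discount-window loan £83 billion: Bank of England balance sheet expands → +£83B.
OMO sale (to banks) £35 billion: Bank of England balance sheet contracts → −£35B.
Currency withdrawal £78 billion: just a shift between currency and reserves — both are base money → 0.
Asset purchase (from non-banks) £51 billion: Bank of England balance sheet expands → +£51B.
Net: 83 − 35 + 0 + 51 = +£99 billion.

+£99 billion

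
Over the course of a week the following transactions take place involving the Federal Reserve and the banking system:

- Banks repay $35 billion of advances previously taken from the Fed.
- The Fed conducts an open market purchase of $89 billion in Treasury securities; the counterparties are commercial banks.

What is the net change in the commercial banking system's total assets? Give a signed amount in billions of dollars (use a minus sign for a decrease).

Fed balance sheet:
  Assets:      Securities +$89B, Loans to banks −$35B
  Liabilities: Bank reserves +$54B
Commercial banking system:
  Assets:      Reserves at CB +$54B, Securities −$89B
  Liabilities: Borrowings from CB −$35B
Change in total bank assets = -$35 billion.

-$35 billion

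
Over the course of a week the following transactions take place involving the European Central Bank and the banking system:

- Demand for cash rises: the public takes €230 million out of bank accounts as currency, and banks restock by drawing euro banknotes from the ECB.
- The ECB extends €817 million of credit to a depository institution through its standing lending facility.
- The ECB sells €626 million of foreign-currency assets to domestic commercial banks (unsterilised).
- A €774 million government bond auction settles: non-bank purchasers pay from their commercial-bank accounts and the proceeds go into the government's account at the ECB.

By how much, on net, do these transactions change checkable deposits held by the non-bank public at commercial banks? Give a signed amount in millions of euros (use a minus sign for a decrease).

-€1004 million

ECB balance sheet:
  Assets:      Loans to banks +€817M, Foreign assets −€626M
  Liabilities: Bank reserves −€813M, Currency in circulation +€230M, Government deposits +€774M
Commercial banking system:
  Assets:      Reserves at CB −€813M, Foreign assets +€626M
  Liabilities: Checkable deposits −€1004M, Borrowings from CB +€817M
So the change in checkable deposits held by the non-bank public at commercial banks is -€1004 million.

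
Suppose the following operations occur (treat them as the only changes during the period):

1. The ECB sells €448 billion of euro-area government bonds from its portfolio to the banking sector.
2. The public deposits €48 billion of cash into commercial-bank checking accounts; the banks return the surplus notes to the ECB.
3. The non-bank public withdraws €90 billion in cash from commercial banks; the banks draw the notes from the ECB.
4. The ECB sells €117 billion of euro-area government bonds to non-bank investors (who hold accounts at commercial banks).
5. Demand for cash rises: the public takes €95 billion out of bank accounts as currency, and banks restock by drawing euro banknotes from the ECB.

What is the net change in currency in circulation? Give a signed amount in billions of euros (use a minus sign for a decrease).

OMO sale (to banks) €448 billion: no currency enters or leaves circulation → 0.
Currency deposit €48 billion: notes return to the central bank → −€48B.
Currency withdrawal €90 billion: notes leave the central bank → +€90B.
Asset sale (to non-banks) €117 billion: no currency enters or leaves circulation → 0.
Currency withdrawal €95 billion: notes leave the central bank → +€95B.
Net: 0 − 48 + 90 + 0 + 95 = +€137 billion.

+€137 billion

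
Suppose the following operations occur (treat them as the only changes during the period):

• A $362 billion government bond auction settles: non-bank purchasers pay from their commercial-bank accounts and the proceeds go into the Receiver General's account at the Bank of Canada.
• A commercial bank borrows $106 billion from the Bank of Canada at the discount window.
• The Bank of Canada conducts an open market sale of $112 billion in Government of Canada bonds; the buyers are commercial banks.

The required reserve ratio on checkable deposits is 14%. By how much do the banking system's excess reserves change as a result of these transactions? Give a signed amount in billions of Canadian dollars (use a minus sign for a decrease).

-$317.32 billion

Government account inflow $362 billion: reserves −$362B, deposits −$362B.
Discount-window loan $106 billion: reserves +$106B, deposits 0.
OMO sale (to banks) $112 billion: reserves −$112B, deposits 0.
Totals: Δreserves = −$368B, Δdeposits = −$362B.
Δrequired reserves = 14% × −$362B = −$50.68B.
Δexcess reserves = Δreserves − Δrequired = −$368B − (−$50.68B) = -$317.32 billion.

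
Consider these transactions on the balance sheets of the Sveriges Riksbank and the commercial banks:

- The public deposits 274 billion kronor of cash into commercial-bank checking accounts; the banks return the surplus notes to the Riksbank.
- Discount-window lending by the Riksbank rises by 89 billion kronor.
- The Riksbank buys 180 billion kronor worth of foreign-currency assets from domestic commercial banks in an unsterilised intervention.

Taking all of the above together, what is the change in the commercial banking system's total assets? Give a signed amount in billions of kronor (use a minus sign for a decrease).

+363 billion

Currency deposit 274 billion kronor: bank balance sheets expand → +274B.
Discount-window loan 89 billion kronor: bank balance sheets expand → +89B.
FX purchase 180 billion kronor: just an asset swap on bank balance sheets → 0.
Net: 274 + 89 + 0 = +363 billion.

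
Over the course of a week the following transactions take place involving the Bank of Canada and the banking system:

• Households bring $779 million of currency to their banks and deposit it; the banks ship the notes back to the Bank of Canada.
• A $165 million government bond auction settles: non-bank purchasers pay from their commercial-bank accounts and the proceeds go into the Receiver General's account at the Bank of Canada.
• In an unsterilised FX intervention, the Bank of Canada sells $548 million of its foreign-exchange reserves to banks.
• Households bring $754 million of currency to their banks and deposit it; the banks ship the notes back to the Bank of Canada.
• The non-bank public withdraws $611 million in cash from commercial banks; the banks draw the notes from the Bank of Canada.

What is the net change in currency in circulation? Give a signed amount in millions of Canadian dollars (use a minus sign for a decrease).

-$922 million

Currency deposit $779 million: notes return to the central bank → −$779M.
Government account inflow $165 million: no currency enters or leaves circulation → 0.
FX sale $548 million: no currency enters or leaves circulation → 0.
Currency deposit $754 million: notes return to the central bank → −$754M.
Currency withdrawal $611 million: notes leave the central bank → +$611M.
Net: −779 + 0 + 0 − 754 + 611 = -$922 million.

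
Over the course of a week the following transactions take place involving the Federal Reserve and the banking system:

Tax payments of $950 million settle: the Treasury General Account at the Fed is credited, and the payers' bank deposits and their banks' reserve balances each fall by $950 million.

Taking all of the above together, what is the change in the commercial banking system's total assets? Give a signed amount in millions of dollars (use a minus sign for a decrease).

Government account inflow $950 million: bank balance sheets shrink → −$950M.

-$950 million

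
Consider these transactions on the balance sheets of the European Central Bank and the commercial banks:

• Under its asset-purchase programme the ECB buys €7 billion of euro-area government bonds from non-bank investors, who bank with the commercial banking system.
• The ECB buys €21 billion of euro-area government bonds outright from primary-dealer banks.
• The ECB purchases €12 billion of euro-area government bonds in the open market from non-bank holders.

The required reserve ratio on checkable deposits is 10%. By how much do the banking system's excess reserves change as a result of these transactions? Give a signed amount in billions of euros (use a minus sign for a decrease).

Asset purchase (from non-banks) €7 billion: reserves +€7B, deposits +€7B.
OMO purchase (from banks) €21 billion: reserves +€21B, deposits 0.
Asset purchase (from non-banks) €12 billion: reserves +€12B, deposits +€12B.
Totals: Δreserves = +€40B, Δdeposits = +€19B.
Δrequired reserves = 10% × +€19B = +€1.9B.
Δexcess reserves = Δreserves − Δrequired = +€40B − (+€1.9B) = +€38.1 billion.

+€38.1 billion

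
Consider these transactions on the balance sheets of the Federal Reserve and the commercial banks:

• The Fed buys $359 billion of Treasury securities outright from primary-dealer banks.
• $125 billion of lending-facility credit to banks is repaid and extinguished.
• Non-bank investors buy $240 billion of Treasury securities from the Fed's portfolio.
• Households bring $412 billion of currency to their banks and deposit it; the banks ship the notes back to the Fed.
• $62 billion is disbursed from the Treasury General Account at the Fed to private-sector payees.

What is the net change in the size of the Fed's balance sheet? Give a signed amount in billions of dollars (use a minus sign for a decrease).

-$6 billion

OMO purchase (from banks) $359 billion: a Fed asset is acquired → +$359B.
Discount-window repayment $125 billion: a Fed asset is shed → −$125B.
Asset sale (to non-banks) $240 billion: a Fed asset is shed → −$240B.
Currency deposit $412 billion: only the composition of liabilities changes → 0.
Government spending $62 billion: only the composition of liabilities changes → 0.
Net: 359 − 125 − 240 + 0 + 0 = -$6 billion.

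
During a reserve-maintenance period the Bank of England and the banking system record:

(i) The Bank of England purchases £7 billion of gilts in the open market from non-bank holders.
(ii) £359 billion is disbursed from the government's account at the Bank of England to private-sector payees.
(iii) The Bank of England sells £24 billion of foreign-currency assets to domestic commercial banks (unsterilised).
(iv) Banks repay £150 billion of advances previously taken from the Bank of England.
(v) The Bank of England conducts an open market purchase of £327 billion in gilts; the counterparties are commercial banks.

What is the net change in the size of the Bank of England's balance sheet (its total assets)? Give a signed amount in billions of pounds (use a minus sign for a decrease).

Asset purchase (from non-banks) £7 billion: a Bank of England asset is acquired → +£7B.
Government spending £359 billion: only the composition of liabilities changes → 0.
FX sale £24 billion: a Bank of England asset is shed → −£24B.
Discount-window repayment £150 billion: a Bank of England asset is shed → −£150B.
OMO purchase (from banks) £327 billion: a Bank of England asset is acquired → +£327B.
Net: 7 + 0 − 24 − 150 + 327 = +£160 billion.

+£160 billion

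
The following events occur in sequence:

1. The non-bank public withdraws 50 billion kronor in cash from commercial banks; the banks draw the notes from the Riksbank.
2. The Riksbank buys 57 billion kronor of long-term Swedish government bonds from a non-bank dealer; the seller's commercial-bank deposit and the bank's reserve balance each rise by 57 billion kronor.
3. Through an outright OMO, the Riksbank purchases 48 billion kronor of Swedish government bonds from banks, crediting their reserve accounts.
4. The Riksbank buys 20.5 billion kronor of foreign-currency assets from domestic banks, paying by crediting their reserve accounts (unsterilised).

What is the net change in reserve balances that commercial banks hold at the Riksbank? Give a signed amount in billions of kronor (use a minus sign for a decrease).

+75.5 billion

Currency withdrawal 50 billion kronor: banks swap reserves for currency → −50B.
Asset purchase (from non-banks) 57 billion kronor: the Riksbank pays by crediting reserve accounts → +57B.
OMO purchase (from banks) 48 billion kronor: the Riksbank pays by crediting reserve accounts → +48B.
FX purchase 20.5 billion kronor: the Riksbank pays by crediting reserve accounts → +20.5B.
Net: −50 + 57 + 48 + 20.5 = +75.5 billion.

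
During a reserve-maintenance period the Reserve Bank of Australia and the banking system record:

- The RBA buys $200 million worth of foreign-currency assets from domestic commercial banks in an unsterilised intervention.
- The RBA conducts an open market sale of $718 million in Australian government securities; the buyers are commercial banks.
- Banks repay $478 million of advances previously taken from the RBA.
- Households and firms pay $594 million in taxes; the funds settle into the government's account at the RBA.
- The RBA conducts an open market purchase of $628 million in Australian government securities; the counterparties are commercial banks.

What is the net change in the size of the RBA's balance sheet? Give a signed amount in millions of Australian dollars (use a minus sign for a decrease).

FX purchase $200 million: an RBA asset is acquired → +$200M.
OMO sale (to banks) $718 million: an RBA asset is shed → −$718M.
Discount-window repayment $478 million: an RBA asset is shed → −$478M.
Government account inflow $594 million: only the composition of liabilities changes → 0.
OMO purchase (from banks) $628 million: an RBA asset is acquired → +$628M.
Net: 200 − 718 − 478 + 0 + 628 = -$368 million.

-$368 million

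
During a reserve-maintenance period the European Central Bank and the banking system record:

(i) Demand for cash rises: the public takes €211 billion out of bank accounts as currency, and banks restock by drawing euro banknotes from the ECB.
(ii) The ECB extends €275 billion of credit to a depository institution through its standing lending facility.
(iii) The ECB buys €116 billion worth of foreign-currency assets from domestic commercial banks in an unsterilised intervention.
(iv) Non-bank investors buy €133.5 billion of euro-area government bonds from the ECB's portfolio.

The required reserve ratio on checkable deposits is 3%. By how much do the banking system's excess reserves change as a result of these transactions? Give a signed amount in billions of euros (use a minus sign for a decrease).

+€56.835 billion

Currency withdrawal €211 billion: reserves −€211B, deposits −€211B.
Discount-window loan €275 billion: reserves +€275B, deposits 0.
FX purchase €116 billion: reserves +€116B, deposits 0.
Asset sale (to non-banks) €133.5 billion: reserves −€133.5B, deposits −€133.5B.
Totals: Δreserves = +€46.5B, Δdeposits = −€344.5B.
Δrequired reserves = 3% × −€344.5B = −€10.335B.
Δexcess reserves = Δreserves − Δrequired = +€46.5B − (−€10.335B) = +€56.835 billion.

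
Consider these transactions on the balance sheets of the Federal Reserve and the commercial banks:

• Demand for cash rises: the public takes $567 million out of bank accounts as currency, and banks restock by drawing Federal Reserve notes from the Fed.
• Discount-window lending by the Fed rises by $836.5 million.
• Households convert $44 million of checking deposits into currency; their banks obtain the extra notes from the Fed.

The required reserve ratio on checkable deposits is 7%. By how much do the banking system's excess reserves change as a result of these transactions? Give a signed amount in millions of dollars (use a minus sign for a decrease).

+$268.27 million

Currency withdrawal $567 million: reserves −$567M, deposits −$567M.
Discount-window loan $836.5 million: reserves +$836.5M, deposits 0.
Currency withdrawal $44 million: reserves −$44M, deposits −$44M.
Totals: Δreserves = +$225.5M, Δdeposits = −$611M.
Δrequired reserves = 7% × −$611M = −$42.77M.
Δexcess reserves = Δreserves − Δrequired = +$225.5M − (−$42.77M) = +$268.27 million.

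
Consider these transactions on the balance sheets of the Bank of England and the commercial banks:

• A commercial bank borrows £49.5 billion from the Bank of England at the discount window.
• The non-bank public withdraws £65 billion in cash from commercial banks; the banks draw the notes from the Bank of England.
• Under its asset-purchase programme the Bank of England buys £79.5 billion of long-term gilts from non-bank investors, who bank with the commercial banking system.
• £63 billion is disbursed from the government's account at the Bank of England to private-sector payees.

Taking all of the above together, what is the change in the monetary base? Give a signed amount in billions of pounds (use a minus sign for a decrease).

+£192 billion

Bank of England balance sheet:
  Assets:      Securities +£79.5B, Loans to banks +£49.5B
  Liabilities: Bank reserves +£127B, Currency in circulation +£65B, Government deposits −£63B
Commercial banking system:
  Assets:      Reserves at CB +£127B
  Liabilities: Checkable deposits +£77.5B, Borrowings from CB +£49.5B
Monetary base = currency + reserves: +£65B + (+£127B) = +£192 billion.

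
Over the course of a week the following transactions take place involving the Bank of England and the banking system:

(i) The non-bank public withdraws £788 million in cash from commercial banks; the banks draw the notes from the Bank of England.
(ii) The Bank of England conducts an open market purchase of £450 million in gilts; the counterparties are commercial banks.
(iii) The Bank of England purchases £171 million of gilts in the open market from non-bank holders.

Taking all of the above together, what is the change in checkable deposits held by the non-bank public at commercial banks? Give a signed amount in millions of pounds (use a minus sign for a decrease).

Bank of England balance sheet:
  Assets:      Securities +£621M
  Liabilities: Bank reserves −£167M, Currency in circulation +£788M
Commercial banking system:
  Assets:      Reserves at CB −£167M, Securities −£450M
  Liabilities: Checkable deposits −£617M
So the change in checkable deposits held by the non-bank public at commercial banks is -£617 million.

-£617 million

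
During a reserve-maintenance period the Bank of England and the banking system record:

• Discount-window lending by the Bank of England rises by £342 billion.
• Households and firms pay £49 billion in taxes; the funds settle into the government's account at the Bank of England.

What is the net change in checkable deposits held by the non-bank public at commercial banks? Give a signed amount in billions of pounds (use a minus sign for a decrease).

Discount-window loan £342 billion: the counterparty is a bank, so public deposits are unchanged → 0.
Government account inflow £49 billion: non-bank counterparties' bank balances fall → −£49B.
Net: 0 − 49 = -£49 billion.

-£49 billion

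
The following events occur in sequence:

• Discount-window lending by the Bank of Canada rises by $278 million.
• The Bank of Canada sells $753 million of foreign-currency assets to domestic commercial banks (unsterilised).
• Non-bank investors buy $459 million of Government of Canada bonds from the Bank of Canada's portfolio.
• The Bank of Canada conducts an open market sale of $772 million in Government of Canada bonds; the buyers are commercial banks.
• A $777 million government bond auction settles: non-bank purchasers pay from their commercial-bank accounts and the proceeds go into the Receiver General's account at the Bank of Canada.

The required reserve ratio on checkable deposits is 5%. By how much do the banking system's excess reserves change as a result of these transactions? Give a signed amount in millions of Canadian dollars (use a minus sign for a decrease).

Discount-window loan $278 million: reserves +$278M, deposits 0.
FX sale $753 million: reserves −$753M, deposits 0.
Asset sale (to non-banks) $459 million: reserves −$459M, deposits −$459M.
OMO sale (to banks) $772 million: reserves −$772M, deposits 0.
Government account inflow $777 million: reserves −$777M, deposits −$777M.
Totals: Δreserves = −$2483M, Δdeposits = −$1236M.
Δrequired reserves = 5% × −$1236M = −$61.8M.
Δexcess reserves = Δreserves − Δrequired = −$2483M − (−$61.8M) = -$2421.2 million.

-$2421.2 million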